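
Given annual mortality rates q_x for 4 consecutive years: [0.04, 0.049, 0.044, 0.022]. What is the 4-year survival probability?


p_k = 1 - q_k for each year
Survival = product of (1 - q_k)
= 0.96 * 0.951 * 0.956 * 0.978
= 0.8536


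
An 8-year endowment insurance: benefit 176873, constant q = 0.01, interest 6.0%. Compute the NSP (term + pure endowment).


Term component = 10639.1273
Pure endowment = 8_p_x * v^8 * benefit = 0.922745 * 0.627412 * 176873 = 102399.1088
NSP = 113038.2361


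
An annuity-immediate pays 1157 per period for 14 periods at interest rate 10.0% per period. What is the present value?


PV = PMT * (1 - (1+i)^(-n)) / i
= 1157 * (1 - (1+0.1)^(-14)) / 0.1
= 1157 * (1 - 0.263331) / 0.1
= 1157 * 7.366687
= 8523.2574


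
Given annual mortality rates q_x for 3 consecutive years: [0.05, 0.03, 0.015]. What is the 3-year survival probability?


p_k = 1 - q_k for each year
Survival = product of (1 - q_k)
= 0.95 * 0.97 * 0.985
= 0.9077


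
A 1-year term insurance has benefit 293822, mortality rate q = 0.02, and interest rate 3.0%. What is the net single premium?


NSP = benefit * q * v
v = 1/(1+i) = 0.970874
NSP = 293822 * 0.02 * 0.970874
= 5705.2816


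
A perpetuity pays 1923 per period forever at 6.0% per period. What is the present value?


PV = PMT / i
= 1923 / 0.06
= 32050.0


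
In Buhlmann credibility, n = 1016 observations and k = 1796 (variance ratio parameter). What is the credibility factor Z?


Z = n / (n + k)
= 1016 / (1016 + 1796)
= 1016 / 2812
= 0.3613


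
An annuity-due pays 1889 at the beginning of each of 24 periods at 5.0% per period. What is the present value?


PV_due = PMT * (1-(1+i)^(-n))/i * (1+i)
PV_immediate = 26065.6343
PV_due = 26065.6343 * 1.05
= 27368.9161


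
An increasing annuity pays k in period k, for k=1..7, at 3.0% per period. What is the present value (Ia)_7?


(Ia)_n = sum_{k=1}^{n} k * v^k, v = 1/(1+i)
v = 0.970874
Sum computed term by term:
(Ia)_7 = 24.185


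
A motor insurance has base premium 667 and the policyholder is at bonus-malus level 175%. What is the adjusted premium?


adjusted = base * BM_level / 100
= 667 * 175 / 100
= 667 * 1.75
= 1167.25


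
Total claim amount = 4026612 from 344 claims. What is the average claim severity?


severity = total / number
= 4026612 / 344
= 11705.2674


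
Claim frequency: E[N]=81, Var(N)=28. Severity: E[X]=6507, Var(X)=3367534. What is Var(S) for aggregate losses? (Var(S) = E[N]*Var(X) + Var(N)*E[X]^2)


Var(S) = E[N]*Var(X) + Var(N)*E[X]^2
= 81*3367534 + 28*6507^2
= 272770254 + 1185549372
= 1.4583e+09


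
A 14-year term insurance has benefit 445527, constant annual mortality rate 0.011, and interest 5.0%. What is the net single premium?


NSP = benefit * sum_{k=0}^{n-1} k_p_x * q * v^(k+1)
With constant q=0.011, v=0.952381
Sum = 0.102316
NSP = 445527 * 0.102316
= 45584.5354


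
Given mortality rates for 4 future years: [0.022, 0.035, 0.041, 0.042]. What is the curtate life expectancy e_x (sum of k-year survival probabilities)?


e_x = sum_{k=1}^{n} k_p_x
k_p_x values:
  1_p_x = 0.978
  2_p_x = 0.94377
  3_p_x = 0.905075
  4_p_x = 0.867062
e_x = 3.6939


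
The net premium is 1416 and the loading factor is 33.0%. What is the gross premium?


Gross = net * (1 + loading)
= 1416 * (1 + 0.33)
= 1416 * 1.33
= 1883.28


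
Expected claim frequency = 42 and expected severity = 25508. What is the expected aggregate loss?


E[S] = E[N] * E[X]
= 42 * 25508
= 1.0713e+06


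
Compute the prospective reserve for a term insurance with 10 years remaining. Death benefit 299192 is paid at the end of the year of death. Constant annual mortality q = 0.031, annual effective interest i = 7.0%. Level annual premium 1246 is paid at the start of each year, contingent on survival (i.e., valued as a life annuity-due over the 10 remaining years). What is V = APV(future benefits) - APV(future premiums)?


v = 1/(1+i) = 0.934579
APV(future benefits) per unit = sum_{k=0}^{9} k_p_x * q * v^(k+1) = 0.193053
APV(future benefits) = 299192 * 0.193053 = 57759.7835
Life annuity-due factor ä_{x:10} = sum_{k=0}^{9} k_p_x * v^k = 6.663427
APV(future premiums) = 1246 * 6.663427 = 8302.6304
V = 57759.7835 - 8302.6304
= 49457.1531


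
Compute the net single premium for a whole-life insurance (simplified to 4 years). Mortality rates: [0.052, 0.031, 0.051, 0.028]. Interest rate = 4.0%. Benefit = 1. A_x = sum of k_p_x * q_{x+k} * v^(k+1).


v = 0.961538
Year 0: k_p_x=1.0, q=0.052, term=0.05
Year 1: k_p_x=0.948, q=0.031, term=0.027171
Year 2: k_p_x=0.918612, q=0.051, term=0.041649
Year 3: k_p_x=0.871763, q=0.028, term=0.020865
A_x = 0.1397


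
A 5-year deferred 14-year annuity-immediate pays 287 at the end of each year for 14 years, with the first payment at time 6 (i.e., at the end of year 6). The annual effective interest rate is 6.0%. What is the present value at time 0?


PV at time 5 of the 14-year annuity-immediate:
a_n = 287 * (1-(1+0.06)^(-14))/0.06 = 2667.6604
Discount back 5 years to time 0:
PV = 2667.6604 * (1+0.06)^(-5)
= 2667.6604 * 0.747258
= 1993.431


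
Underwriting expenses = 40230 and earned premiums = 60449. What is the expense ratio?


Expense ratio = expenses / premiums
= 40230 / 60449
= 0.6655


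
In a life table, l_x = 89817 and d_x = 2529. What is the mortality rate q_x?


q_x = d_x / l_x
= 2529 / 89817
= 0.0282


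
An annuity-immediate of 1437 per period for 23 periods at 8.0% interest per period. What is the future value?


FV = PMT * ((1+i)^n - 1) / i
= 1437 * ((1.08)^23 - 1) / 0.08
= 1437 * (5.871464 - 1) / 0.08
= 87503.6657


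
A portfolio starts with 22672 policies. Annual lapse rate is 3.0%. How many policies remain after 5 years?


remaining = initial * (1 - lapse)^years
= 22672 * (1 - 0.03)^5
= 22672 * 0.858734
= 19469.2178


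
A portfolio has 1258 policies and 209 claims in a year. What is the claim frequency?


frequency = claims / policies
= 209 / 1258
= 0.1661


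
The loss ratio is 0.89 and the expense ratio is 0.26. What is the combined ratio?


Combined ratio = loss ratio + expense ratio
= 0.89 + 0.26
= 1.15


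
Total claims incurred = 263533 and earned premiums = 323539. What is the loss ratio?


Loss ratio = claims / premiums
= 263533 / 323539
= 0.8145


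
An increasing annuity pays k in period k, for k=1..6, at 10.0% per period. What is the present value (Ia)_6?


(Ia)_n = sum_{k=1}^{n} k * v^k, v = 1/(1+i)
v = 0.909091
Sum computed term by term:
(Ia)_6 = 14.0394


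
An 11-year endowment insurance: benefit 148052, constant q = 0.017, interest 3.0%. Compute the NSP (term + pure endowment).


Term component = 21514.26
Pure endowment = 11_p_x * v^11 * benefit = 0.828111 * 0.722421 * 148052 = 88571.3987
NSP = 110085.6587


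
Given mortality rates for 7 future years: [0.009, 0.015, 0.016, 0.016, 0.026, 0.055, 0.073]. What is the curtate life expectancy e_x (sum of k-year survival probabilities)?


e_x = sum_{k=1}^{n} k_p_x
k_p_x values:
  1_p_x = 0.991
  2_p_x = 0.976135
  3_p_x = 0.960517
  4_p_x = 0.945149
  5_p_x = 0.920575
  6_p_x = 0.869943
  7_p_x = 0.806437
e_x = 6.4698


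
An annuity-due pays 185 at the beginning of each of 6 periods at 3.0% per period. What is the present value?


PV_due = PMT * (1-(1+i)^(-n))/i * (1+i)
PV_immediate = 1002.1804
PV_due = 1002.1804 * 1.03
= 1032.2458


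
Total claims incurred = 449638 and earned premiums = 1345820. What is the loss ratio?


Loss ratio = claims / premiums
= 449638 / 1345820
= 0.3341


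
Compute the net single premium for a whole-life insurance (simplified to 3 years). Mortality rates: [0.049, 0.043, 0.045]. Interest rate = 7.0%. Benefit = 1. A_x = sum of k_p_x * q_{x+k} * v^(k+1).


v = 0.934579
Year 0: k_p_x=1.0, q=0.049, term=0.045794
Year 1: k_p_x=0.951, q=0.043, term=0.035718
Year 2: k_p_x=0.910107, q=0.045, term=0.033431
A_x = 0.1149


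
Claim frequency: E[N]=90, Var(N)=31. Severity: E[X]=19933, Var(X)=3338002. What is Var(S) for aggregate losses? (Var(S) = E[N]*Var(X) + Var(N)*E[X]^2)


Var(S) = E[N]*Var(X) + Var(N)*E[X]^2
= 90*3338002 + 31*19933^2
= 300420180 + 12317059159
= 1.2617e+10


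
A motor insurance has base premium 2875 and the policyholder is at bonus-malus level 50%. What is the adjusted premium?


adjusted = base * BM_level / 100
= 2875 * 50 / 100
= 2875 * 0.5
= 1437.5


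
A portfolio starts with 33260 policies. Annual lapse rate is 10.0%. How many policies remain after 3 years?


remaining = initial * (1 - lapse)^years
= 33260 * (1 - 0.1)^3
= 33260 * 0.729
= 24246.54


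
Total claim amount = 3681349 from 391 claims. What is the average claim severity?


severity = total / number
= 3681349 / 391
= 9415.2148


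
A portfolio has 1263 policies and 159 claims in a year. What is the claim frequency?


frequency = claims / policies
= 159 / 1263
= 0.1259


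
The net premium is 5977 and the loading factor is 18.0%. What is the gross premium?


Gross = net * (1 + loading)
= 5977 * (1 + 0.18)
= 5977 * 1.18
= 7052.86


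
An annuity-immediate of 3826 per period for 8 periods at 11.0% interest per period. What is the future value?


FV = PMT * ((1+i)^n - 1) / i
= 3826 * ((1.11)^8 - 1) / 0.11
= 3826 * (2.304538 - 1) / 0.11
= 45374.1955


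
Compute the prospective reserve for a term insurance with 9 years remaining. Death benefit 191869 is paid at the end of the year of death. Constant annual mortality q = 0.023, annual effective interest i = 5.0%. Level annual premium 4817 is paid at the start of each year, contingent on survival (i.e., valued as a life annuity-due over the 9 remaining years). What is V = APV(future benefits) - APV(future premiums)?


v = 1/(1+i) = 0.952381
APV(future benefits) per unit = sum_{k=0}^{8} k_p_x * q * v^(k+1) = 0.150346
APV(future benefits) = 191869 * 0.150346 = 28846.7766
Life annuity-due factor ä_{x:9} = sum_{k=0}^{8} k_p_x * v^k = 6.863631
APV(future premiums) = 4817 * 6.863631 = 33062.1117
V = 28846.7766 - 33062.1117
= -4215.3351


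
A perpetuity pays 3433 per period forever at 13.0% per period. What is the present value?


PV = PMT / i
= 3433 / 0.13
= 26407.6923


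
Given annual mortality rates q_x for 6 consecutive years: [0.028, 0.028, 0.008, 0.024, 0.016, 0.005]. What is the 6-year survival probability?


p_k = 1 - q_k for each year
Survival = product of (1 - q_k)
= 0.972 * 0.972 * 0.992 * 0.976 * 0.984 * 0.995
= 0.8956


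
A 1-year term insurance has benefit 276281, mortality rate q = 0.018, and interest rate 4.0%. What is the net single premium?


NSP = benefit * q * v
v = 1/(1+i) = 0.961538
NSP = 276281 * 0.018 * 0.961538
= 4781.7865


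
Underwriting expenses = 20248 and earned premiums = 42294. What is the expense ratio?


Expense ratio = expenses / premiums
= 20248 / 42294
= 0.4787


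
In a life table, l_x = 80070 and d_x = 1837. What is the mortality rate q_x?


q_x = d_x / l_x
= 1837 / 80070
= 0.0229


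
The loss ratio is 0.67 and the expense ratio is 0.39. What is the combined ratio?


Combined ratio = loss ratio + expense ratio
= 0.67 + 0.39
= 1.06


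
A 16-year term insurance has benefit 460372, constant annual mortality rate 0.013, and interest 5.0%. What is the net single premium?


NSP = benefit * sum_{k=0}^{n-1} k_p_x * q * v^(k+1)
With constant q=0.013, v=0.952381
Sum = 0.129675
NSP = 460372 * 0.129675
= 59698.8065


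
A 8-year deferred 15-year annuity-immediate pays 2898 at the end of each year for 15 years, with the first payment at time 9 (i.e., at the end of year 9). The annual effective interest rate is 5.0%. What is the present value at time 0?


PV at time 8 of the 15-year annuity-immediate:
a_n = 2898 * (1-(1+0.05)^(-15))/0.05 = 30080.249
Discount back 8 years to time 0:
PV = 30080.249 * (1+0.05)^(-8)
= 30080.249 * 0.676839
= 20359.4965


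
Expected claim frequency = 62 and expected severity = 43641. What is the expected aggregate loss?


E[S] = E[N] * E[X]
= 62 * 43641
= 2.7057e+06


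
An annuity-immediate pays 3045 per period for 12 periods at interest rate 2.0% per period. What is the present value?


PV = PMT * (1 - (1+i)^(-n)) / i
= 3045 * (1 - (1+0.02)^(-12)) / 0.02
= 3045 * (1 - 0.788493) / 0.02
= 3045 * 10.575341
= 32201.914


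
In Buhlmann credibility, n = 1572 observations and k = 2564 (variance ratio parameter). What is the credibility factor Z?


Z = n / (n + k)
= 1572 / (1572 + 2564)
= 1572 / 4136
= 0.3801


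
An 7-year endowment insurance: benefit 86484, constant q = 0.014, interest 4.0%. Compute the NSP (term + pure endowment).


Term component = 6984.3452
Pure endowment = 7_p_x * v^7 * benefit = 0.906021 * 0.759918 * 86484 = 59544.3827
NSP = 66528.728


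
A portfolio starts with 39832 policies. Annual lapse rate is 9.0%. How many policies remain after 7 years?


remaining = initial * (1 - lapse)^years
= 39832 * (1 - 0.09)^7
= 39832 * 0.516761
= 20583.6249


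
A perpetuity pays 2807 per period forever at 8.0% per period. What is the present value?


PV = PMT / i
= 2807 / 0.08
= 35087.5


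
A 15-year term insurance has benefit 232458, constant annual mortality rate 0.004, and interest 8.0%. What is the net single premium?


NSP = benefit * sum_{k=0}^{n-1} k_p_x * q * v^(k+1)
With constant q=0.004, v=0.925926
Sum = 0.033483
NSP = 232458 * 0.033483
= 7783.4937


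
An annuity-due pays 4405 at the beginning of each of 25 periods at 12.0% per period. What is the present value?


PV_due = PMT * (1-(1+i)^(-n))/i * (1+i)
PV_immediate = 34549.0278
PV_due = 34549.0278 * 1.12
= 38694.9111


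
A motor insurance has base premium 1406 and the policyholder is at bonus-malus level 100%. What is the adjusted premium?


adjusted = base * BM_level / 100
= 1406 * 100 / 100
= 1406 * 1.0
= 1406.0


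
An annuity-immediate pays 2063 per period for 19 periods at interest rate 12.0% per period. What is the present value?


PV = PMT * (1 - (1+i)^(-n)) / i
= 2063 * (1 - (1+0.12)^(-19)) / 0.12
= 2063 * (1 - 0.116107) / 0.12
= 2063 * 7.365777
= 15195.5977


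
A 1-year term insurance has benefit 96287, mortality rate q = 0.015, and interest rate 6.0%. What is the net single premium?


NSP = benefit * q * v
v = 1/(1+i) = 0.943396
NSP = 96287 * 0.015 * 0.943396
= 1362.5519


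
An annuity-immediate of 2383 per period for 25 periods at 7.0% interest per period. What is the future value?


FV = PMT * ((1+i)^n - 1) / i
= 2383 * ((1.07)^25 - 1) / 0.07
= 2383 * (5.427433 - 1) / 0.07
= 150722.4569


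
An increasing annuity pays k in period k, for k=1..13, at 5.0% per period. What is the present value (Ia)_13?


(Ia)_n = sum_{k=1}^{n} k * v^k, v = 1/(1+i)
v = 0.952381
Sum computed term by term:
(Ia)_13 = 59.3815


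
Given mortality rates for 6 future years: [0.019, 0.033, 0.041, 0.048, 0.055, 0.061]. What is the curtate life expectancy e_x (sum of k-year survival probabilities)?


e_x = sum_{k=1}^{n} k_p_x
k_p_x values:
  1_p_x = 0.981
  2_p_x = 0.948627
  3_p_x = 0.909733
  4_p_x = 0.866066
  5_p_x = 0.818432
  6_p_x = 0.768508
e_x = 5.2924


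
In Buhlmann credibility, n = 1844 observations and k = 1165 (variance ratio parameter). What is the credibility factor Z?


Z = n / (n + k)
= 1844 / (1844 + 1165)
= 1844 / 3009
= 0.6128


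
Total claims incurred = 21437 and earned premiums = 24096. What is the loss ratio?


Loss ratio = claims / premiums
= 21437 / 24096
= 0.8896


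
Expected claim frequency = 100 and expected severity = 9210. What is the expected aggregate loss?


E[S] = E[N] * E[X]
= 100 * 9210
= 921000


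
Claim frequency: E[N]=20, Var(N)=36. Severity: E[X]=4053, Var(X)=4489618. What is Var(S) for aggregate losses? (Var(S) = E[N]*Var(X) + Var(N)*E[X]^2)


Var(S) = E[N]*Var(X) + Var(N)*E[X]^2
= 20*4489618 + 36*4053^2
= 89792360 + 591365124
= 6.8116e+08


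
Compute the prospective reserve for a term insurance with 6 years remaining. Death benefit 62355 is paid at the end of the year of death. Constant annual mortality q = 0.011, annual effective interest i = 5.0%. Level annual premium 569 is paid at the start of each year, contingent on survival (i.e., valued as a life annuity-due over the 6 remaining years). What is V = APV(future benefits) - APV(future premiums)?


v = 1/(1+i) = 0.952381
APV(future benefits) per unit = sum_{k=0}^{5} k_p_x * q * v^(k+1) = 0.054405
APV(future benefits) = 62355 * 0.054405 = 3392.4202
Life annuity-due factor ä_{x:6} = sum_{k=0}^{5} k_p_x * v^k = 5.193199
APV(future premiums) = 569 * 5.193199 = 2954.9303
V = 3392.4202 - 2954.9303
= 437.4899


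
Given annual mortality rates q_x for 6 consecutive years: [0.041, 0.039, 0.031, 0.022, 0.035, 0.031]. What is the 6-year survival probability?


p_k = 1 - q_k for each year
Survival = product of (1 - q_k)
= 0.959 * 0.961 * 0.969 * 0.978 * 0.965 * 0.969
= 0.8167


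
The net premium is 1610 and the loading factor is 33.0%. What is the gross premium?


Gross = net * (1 + loading)
= 1610 * (1 + 0.33)
= 1610 * 1.33
= 2141.3


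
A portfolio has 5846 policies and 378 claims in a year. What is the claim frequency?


frequency = claims / policies
= 378 / 5846
= 0.0647


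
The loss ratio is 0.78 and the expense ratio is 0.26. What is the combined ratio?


Combined ratio = loss ratio + expense ratio
= 0.78 + 0.26
= 1.04


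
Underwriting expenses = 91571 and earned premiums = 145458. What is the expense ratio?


Expense ratio = expenses / premiums
= 91571 / 145458
= 0.6295


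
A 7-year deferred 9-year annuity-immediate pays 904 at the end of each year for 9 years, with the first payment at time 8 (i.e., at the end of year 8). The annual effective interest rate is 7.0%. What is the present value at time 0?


PV at time 7 of the 9-year annuity-immediate:
a_n = 904 * (1-(1+0.07)^(-9))/0.07 = 5889.77
Discount back 7 years to time 0:
PV = 5889.77 * (1+0.07)^(-7)
= 5889.77 * 0.62275
= 3667.8527


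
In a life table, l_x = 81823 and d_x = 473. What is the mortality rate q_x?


q_x = d_x / l_x
= 473 / 81823
= 0.0058


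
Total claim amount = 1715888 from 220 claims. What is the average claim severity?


severity = total / number
= 1715888 / 220
= 7799.4909


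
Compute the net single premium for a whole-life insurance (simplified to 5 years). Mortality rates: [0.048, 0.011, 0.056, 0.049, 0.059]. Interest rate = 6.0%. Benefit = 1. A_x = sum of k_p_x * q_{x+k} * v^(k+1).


v = 0.943396
Year 0: k_p_x=1.0, q=0.048, term=0.045283
Year 1: k_p_x=0.952, q=0.011, term=0.00932
Year 2: k_p_x=0.941528, q=0.056, term=0.044269
Year 3: k_p_x=0.888802, q=0.049, term=0.034497
Year 4: k_p_x=0.845251, q=0.059, term=0.037266
A_x = 0.1706


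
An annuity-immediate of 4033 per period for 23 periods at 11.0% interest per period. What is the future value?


FV = PMT * ((1+i)^n - 1) / i
= 4033 * ((1.11)^23 - 1) / 0.11
= 4033 * (11.026267 - 1) / 0.11
= 367599.4143


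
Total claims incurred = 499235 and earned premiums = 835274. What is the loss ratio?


Loss ratio = claims / premiums
= 499235 / 835274
= 0.5977


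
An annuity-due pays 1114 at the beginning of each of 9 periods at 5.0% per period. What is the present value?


PV_due = PMT * (1-(1+i)^(-n))/i * (1+i)
PV_immediate = 7918.1133
PV_due = 7918.1133 * 1.05
= 8314.019


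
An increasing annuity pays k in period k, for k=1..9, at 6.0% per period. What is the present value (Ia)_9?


(Ia)_n = sum_{k=1}^{n} k * v^k, v = 1/(1+i)
v = 0.943396
Sum computed term by term:
(Ia)_9 = 31.3785


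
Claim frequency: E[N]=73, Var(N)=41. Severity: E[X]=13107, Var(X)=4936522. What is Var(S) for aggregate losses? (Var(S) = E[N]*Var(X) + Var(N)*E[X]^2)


Var(S) = E[N]*Var(X) + Var(N)*E[X]^2
= 73*4936522 + 41*13107^2
= 360366106 + 7043531409
= 7.4039e+09


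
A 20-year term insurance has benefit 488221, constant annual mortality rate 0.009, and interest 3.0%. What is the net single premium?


NSP = benefit * sum_{k=0}^{n-1} k_p_x * q * v^(k+1)
With constant q=0.009, v=0.970874
Sum = 0.124133
NSP = 488221 * 0.124133
= 60604.1321


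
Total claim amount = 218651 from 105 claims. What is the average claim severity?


severity = total / number
= 218651 / 105
= 2082.3905


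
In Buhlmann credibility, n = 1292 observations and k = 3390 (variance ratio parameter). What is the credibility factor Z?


Z = n / (n + k)
= 1292 / (1292 + 3390)
= 1292 / 4682
= 0.276


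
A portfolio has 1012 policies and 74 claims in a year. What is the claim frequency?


frequency = claims / policies
= 74 / 1012
= 0.0731


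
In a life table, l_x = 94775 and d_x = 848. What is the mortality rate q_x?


q_x = d_x / l_x
= 848 / 94775
= 0.0089


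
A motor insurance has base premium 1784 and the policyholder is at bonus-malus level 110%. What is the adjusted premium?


adjusted = base * BM_level / 100
= 1784 * 110 / 100
= 1784 * 1.1
= 1962.4


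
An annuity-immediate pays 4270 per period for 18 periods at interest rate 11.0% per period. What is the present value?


PV = PMT * (1 - (1+i)^(-n)) / i
= 4270 * (1 - (1+0.11)^(-18)) / 0.11
= 4270 * (1 - 0.152822) / 0.11
= 4270 * 7.701617
= 32885.9028


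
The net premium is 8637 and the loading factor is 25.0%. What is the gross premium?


Gross = net * (1 + loading)
= 8637 * (1 + 0.25)
= 8637 * 1.25
= 10796.25


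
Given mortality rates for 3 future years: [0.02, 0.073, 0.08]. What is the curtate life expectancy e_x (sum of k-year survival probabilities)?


e_x = sum_{k=1}^{n} k_p_x
k_p_x values:
  1_p_x = 0.98
  2_p_x = 0.90846
  3_p_x = 0.835783
e_x = 2.7242


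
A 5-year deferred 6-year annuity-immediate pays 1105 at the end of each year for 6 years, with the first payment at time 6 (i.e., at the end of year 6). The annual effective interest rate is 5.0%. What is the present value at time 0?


PV at time 5 of the 6-year annuity-immediate:
a_n = 1105 * (1-(1+0.05)^(-6))/0.05 = 5608.6397
Discount back 5 years to time 0:
PV = 5608.6397 * (1+0.05)^(-5)
= 5608.6397 * 0.783526
= 4394.516


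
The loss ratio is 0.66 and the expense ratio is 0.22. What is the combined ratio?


Combined ratio = loss ratio + expense ratio
= 0.66 + 0.22
= 0.88


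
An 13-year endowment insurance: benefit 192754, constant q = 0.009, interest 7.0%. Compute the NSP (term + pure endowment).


Term component = 13857.4102
Pure endowment = 13_p_x * v^13 * benefit = 0.889114 * 0.414964 * 192754 = 71116.733
NSP = 84974.1432


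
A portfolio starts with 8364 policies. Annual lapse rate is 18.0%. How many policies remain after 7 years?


remaining = initial * (1 - lapse)^years
= 8364 * (1 - 0.18)^7
= 8364 * 0.249285
= 2085.0237


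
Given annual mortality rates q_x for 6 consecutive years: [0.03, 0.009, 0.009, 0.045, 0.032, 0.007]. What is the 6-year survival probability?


p_k = 1 - q_k for each year
Survival = product of (1 - q_k)
= 0.97 * 0.991 * 0.991 * 0.955 * 0.968 * 0.993
= 0.8745


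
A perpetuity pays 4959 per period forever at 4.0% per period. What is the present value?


PV = PMT / i
= 4959 / 0.04
= 123975.0


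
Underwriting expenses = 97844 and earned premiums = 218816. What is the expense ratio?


Expense ratio = expenses / premiums
= 97844 / 218816
= 0.4472


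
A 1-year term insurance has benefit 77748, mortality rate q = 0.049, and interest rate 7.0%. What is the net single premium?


NSP = benefit * q * v
v = 1/(1+i) = 0.934579
NSP = 77748 * 0.049 * 0.934579
= 3560.4224


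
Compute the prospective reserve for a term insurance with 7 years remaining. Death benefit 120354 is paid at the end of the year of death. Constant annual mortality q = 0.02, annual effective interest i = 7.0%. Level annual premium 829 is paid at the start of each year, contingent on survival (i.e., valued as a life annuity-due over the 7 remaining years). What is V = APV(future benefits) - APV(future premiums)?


v = 1/(1+i) = 0.934579
APV(future benefits) per unit = sum_{k=0}^{6} k_p_x * q * v^(k+1) = 0.102083
APV(future benefits) = 120354 * 0.102083 = 12286.1388
Life annuity-due factor ä_{x:7} = sum_{k=0}^{6} k_p_x * v^k = 5.461459
APV(future premiums) = 829 * 5.461459 = 4527.5494
V = 12286.1388 - 4527.5494
= 7758.5894


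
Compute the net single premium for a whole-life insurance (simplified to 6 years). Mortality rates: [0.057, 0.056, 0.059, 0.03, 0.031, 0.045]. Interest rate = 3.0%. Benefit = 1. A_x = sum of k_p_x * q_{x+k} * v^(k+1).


v = 0.970874
Year 0: k_p_x=1.0, q=0.057, term=0.05534
Year 1: k_p_x=0.943, q=0.056, term=0.049777
Year 2: k_p_x=0.890192, q=0.059, term=0.048064
Year 3: k_p_x=0.837671, q=0.03, term=0.022328
Year 4: k_p_x=0.812541, q=0.031, term=0.021728
Year 5: k_p_x=0.787352, q=0.045, term=0.029673
A_x = 0.2269


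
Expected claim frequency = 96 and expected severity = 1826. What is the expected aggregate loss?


E[S] = E[N] * E[X]
= 96 * 1826
= 175296


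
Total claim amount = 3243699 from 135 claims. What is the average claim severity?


severity = total / number
= 3243699 / 135
= 24027.4


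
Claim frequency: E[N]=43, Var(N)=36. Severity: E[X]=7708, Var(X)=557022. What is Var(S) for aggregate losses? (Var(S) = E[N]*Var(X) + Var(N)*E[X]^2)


Var(S) = E[N]*Var(X) + Var(N)*E[X]^2
= 43*557022 + 36*7708^2
= 23951946 + 2138877504
= 2.1628e+09


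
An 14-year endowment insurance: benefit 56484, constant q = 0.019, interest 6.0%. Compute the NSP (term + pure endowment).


Term component = 8991.3418
Pure endowment = 14_p_x * v^14 * benefit = 0.76448 * 0.442301 * 56484 = 19098.9475
NSP = 28090.2892


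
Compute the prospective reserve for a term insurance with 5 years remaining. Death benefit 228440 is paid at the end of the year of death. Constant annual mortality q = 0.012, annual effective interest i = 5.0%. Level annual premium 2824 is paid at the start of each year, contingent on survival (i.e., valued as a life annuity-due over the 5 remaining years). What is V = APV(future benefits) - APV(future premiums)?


v = 1/(1+i) = 0.952381
APV(future benefits) per unit = sum_{k=0}^{4} k_p_x * q * v^(k+1) = 0.050781
APV(future benefits) = 228440 * 0.050781 = 11600.5038
Life annuity-due factor ä_{x:5} = sum_{k=0}^{4} k_p_x * v^k = 4.443373
APV(future premiums) = 2824 * 4.443373 = 12548.0848
V = 11600.5038 - 12548.0848
= -947.581


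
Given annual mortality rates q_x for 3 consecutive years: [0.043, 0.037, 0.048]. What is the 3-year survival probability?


p_k = 1 - q_k for each year
Survival = product of (1 - q_k)
= 0.957 * 0.963 * 0.952
= 0.8774


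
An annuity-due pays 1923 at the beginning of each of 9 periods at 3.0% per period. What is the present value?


PV_due = PMT * (1-(1+i)^(-n))/i * (1+i)
PV_immediate = 14972.6875
PV_due = 14972.6875 * 1.03
= 15421.8681


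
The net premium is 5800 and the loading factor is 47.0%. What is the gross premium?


Gross = net * (1 + loading)
= 5800 * (1 + 0.47)
= 5800 * 1.47
= 8526.0


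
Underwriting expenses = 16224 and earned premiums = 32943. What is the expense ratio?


Expense ratio = expenses / premiums
= 16224 / 32943
= 0.4925


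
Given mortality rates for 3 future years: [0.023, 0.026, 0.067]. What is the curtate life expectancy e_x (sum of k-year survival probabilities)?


e_x = sum_{k=1}^{n} k_p_x
k_p_x values:
  1_p_x = 0.977
  2_p_x = 0.951598
  3_p_x = 0.887841
e_x = 2.8164


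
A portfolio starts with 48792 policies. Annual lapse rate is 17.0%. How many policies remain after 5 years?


remaining = initial * (1 - lapse)^years
= 48792 * (1 - 0.17)^5
= 48792 * 0.393904
= 19219.3671


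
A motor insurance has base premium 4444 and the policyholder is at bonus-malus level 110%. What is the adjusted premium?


adjusted = base * BM_level / 100
= 4444 * 110 / 100
= 4444 * 1.1
= 4888.4


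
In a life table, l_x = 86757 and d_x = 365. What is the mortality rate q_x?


q_x = d_x / l_x
= 365 / 86757
= 0.0042


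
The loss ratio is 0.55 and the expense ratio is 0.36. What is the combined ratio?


Combined ratio = loss ratio + expense ratio
= 0.55 + 0.36
= 0.91


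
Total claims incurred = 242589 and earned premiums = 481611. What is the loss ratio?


Loss ratio = claims / premiums
= 242589 / 481611
= 0.5037


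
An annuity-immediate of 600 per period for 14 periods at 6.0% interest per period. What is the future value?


FV = PMT * ((1+i)^n - 1) / i
= 600 * ((1.06)^14 - 1) / 0.06
= 600 * (2.260904 - 1) / 0.06
= 12609.0396


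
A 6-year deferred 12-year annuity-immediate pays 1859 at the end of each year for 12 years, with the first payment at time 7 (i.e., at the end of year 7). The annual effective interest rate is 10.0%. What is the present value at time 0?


PV at time 6 of the 12-year annuity-immediate:
a_n = 1859 * (1-(1+0.1)^(-12))/0.1 = 12666.6531
Discount back 6 years to time 0:
PV = 12666.6531 * (1+0.1)^(-6)
= 12666.6531 * 0.564474
= 7149.9955


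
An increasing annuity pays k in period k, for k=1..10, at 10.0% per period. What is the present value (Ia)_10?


(Ia)_n = sum_{k=1}^{n} k * v^k, v = 1/(1+i)
v = 0.909091
Sum computed term by term:
(Ia)_10 = 29.0359


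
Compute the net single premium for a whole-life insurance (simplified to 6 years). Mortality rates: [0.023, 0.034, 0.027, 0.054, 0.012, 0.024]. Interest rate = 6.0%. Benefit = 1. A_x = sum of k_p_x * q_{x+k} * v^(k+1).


v = 0.943396
Year 0: k_p_x=1.0, q=0.023, term=0.021698
Year 1: k_p_x=0.977, q=0.034, term=0.029564
Year 2: k_p_x=0.943782, q=0.027, term=0.021395
Year 3: k_p_x=0.9183, q=0.054, term=0.039278
Year 4: k_p_x=0.868712, q=0.012, term=0.00779
Year 5: k_p_x=0.858287, q=0.024, term=0.014521
A_x = 0.1342


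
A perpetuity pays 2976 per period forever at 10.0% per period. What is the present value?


PV = PMT / i
= 2976 / 0.1
= 29760.0


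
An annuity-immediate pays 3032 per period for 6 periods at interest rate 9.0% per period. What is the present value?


PV = PMT * (1 - (1+i)^(-n)) / i
= 3032 * (1 - (1+0.09)^(-6)) / 0.09
= 3032 * (1 - 0.596267) / 0.09
= 3032 * 4.485919
= 13601.3052


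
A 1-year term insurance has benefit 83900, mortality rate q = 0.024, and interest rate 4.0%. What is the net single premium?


NSP = benefit * q * v
v = 1/(1+i) = 0.961538
NSP = 83900 * 0.024 * 0.961538
= 1936.1538


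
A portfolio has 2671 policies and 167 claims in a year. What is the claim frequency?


frequency = claims / policies
= 167 / 2671
= 0.0625


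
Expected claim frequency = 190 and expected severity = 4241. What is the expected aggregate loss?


E[S] = E[N] * E[X]
= 190 * 4241
= 805790


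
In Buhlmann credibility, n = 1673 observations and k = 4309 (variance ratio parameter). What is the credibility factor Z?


Z = n / (n + k)
= 1673 / (1673 + 4309)
= 1673 / 5982
= 0.2797


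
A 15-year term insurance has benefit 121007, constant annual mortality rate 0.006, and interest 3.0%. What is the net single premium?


NSP = benefit * sum_{k=0}^{n-1} k_p_x * q * v^(k+1)
With constant q=0.006, v=0.970874
Sum = 0.068924
NSP = 121007 * 0.068924
= 8340.233


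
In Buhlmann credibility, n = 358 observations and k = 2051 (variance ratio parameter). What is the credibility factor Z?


Z = n / (n + k)
= 358 / (358 + 2051)
= 358 / 2409
= 0.1486


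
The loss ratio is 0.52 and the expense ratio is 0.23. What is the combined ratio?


Combined ratio = loss ratio + expense ratio
= 0.52 + 0.23
= 0.75


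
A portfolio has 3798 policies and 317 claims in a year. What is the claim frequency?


frequency = claims / policies
= 317 / 3798
= 0.0835


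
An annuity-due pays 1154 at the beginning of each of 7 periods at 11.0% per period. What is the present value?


PV_due = PMT * (1-(1+i)^(-n))/i * (1+i)
PV_immediate = 5437.8745
PV_due = 5437.8745 * 1.11
= 6036.0407


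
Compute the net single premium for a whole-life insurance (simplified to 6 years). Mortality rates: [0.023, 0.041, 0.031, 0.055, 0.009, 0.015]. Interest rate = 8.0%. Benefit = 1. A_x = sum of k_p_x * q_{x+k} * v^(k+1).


v = 0.925926
Year 0: k_p_x=1.0, q=0.023, term=0.021296
Year 1: k_p_x=0.977, q=0.041, term=0.034342
Year 2: k_p_x=0.936943, q=0.031, term=0.023057
Year 3: k_p_x=0.907898, q=0.055, term=0.036703
Year 4: k_p_x=0.857963, q=0.009, term=0.005255
Year 5: k_p_x=0.850242, q=0.015, term=0.008037
A_x = 0.1287


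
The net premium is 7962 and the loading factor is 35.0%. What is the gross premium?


Gross = net * (1 + loading)
= 7962 * (1 + 0.35)
= 7962 * 1.35
= 10748.7


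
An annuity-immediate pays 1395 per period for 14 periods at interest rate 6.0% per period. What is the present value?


PV = PMT * (1 - (1+i)^(-n)) / i
= 1395 * (1 - (1+0.06)^(-14)) / 0.06
= 1395 * (1 - 0.442301) / 0.06
= 1395 * 9.294984
= 12966.5026


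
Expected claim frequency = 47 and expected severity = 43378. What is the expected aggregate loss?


E[S] = E[N] * E[X]
= 47 * 43378
= 2.0388e+06


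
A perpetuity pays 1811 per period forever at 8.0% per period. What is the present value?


PV = PMT / i
= 1811 / 0.08
= 22637.5


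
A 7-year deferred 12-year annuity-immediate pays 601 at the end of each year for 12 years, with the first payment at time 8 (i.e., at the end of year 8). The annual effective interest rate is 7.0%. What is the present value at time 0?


PV at time 7 of the 12-year annuity-immediate:
a_n = 601 * (1-(1+0.07)^(-12))/0.07 = 4773.5545
Discount back 7 years to time 0:
PV = 4773.5545 * (1+0.07)^(-7)
= 4773.5545 * 0.62275
= 2972.7298


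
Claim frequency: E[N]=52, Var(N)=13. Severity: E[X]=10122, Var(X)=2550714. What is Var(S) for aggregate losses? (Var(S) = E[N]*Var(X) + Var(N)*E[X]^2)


Var(S) = E[N]*Var(X) + Var(N)*E[X]^2
= 52*2550714 + 13*10122^2
= 132637128 + 1331913492
= 1.4646e+09


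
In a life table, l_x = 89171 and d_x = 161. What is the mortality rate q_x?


q_x = d_x / l_x
= 161 / 89171
= 0.0018


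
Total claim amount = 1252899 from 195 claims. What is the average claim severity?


severity = total / number
= 1252899 / 195
= 6425.1231


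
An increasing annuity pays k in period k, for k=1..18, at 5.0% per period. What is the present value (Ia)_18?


(Ia)_n = sum_{k=1}^{n} k * v^k, v = 1/(1+i)
v = 0.952381
Sum computed term by term:
(Ia)_18 = 95.8939


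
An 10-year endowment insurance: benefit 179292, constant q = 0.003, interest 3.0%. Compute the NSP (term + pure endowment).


Term component = 4530.0559
Pure endowment = 10_p_x * v^10 * benefit = 0.970402 * 0.744094 * 179292 = 129461.3847
NSP = 133991.4406


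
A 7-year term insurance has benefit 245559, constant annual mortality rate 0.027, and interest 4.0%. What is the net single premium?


NSP = benefit * sum_{k=0}^{n-1} k_p_x * q * v^(k+1)
With constant q=0.027, v=0.961538
Sum = 0.150145
NSP = 245559 * 0.150145
= 36869.5192


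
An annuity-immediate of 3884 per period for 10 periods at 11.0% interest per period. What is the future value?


FV = PMT * ((1+i)^n - 1) / i
= 3884 * ((1.11)^10 - 1) / 0.11
= 3884 * (2.839421 - 1) / 0.11
= 64948.2828


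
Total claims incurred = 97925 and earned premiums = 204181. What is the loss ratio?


Loss ratio = claims / premiums
= 97925 / 204181
= 0.4796


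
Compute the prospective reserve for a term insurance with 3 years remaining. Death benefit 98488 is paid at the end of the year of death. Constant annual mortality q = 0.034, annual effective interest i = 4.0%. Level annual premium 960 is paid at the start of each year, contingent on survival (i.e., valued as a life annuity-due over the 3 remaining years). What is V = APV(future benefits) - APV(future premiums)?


v = 1/(1+i) = 0.961538
APV(future benefits) per unit = sum_{k=0}^{2} k_p_x * q * v^(k+1) = 0.091264
APV(future benefits) = 98488 * 0.091264 = 8988.398
Life annuity-due factor ä_{x:3} = sum_{k=0}^{2} k_p_x * v^k = 2.791601
APV(future premiums) = 960 * 2.791601 = 2679.9373
V = 8988.398 - 2679.9373
= 6308.4607


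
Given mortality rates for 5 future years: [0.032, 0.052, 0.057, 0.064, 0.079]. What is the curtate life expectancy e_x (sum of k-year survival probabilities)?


e_x = sum_{k=1}^{n} k_p_x
k_p_x values:
  1_p_x = 0.968
  2_p_x = 0.917664
  3_p_x = 0.865357
  4_p_x = 0.809974
  5_p_x = 0.745986
e_x = 4.307


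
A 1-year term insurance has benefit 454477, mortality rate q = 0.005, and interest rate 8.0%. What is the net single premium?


NSP = benefit * q * v
v = 1/(1+i) = 0.925926
NSP = 454477 * 0.005 * 0.925926
= 2104.0602


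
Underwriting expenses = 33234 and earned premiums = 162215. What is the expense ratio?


Expense ratio = expenses / premiums
= 33234 / 162215
= 0.2049


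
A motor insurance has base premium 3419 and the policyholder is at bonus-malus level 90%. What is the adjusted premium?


adjusted = base * BM_level / 100
= 3419 * 90 / 100
= 3419 * 0.9
= 3077.1


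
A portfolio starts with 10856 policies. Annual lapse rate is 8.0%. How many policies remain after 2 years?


remaining = initial * (1 - lapse)^years
= 10856 * (1 - 0.08)^2
= 10856 * 0.8464
= 9188.5184


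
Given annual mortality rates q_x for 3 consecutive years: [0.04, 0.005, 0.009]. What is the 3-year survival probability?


p_k = 1 - q_k for each year
Survival = product of (1 - q_k)
= 0.96 * 0.995 * 0.991
= 0.9466


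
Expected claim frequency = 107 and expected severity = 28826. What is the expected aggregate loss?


E[S] = E[N] * E[X]
= 107 * 28826
= 3.0844e+06


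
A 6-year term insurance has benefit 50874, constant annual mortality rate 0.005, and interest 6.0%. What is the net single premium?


NSP = benefit * sum_{k=0}^{n-1} k_p_x * q * v^(k+1)
With constant q=0.005, v=0.943396
Sum = 0.024302
NSP = 50874 * 0.024302
= 1236.3387


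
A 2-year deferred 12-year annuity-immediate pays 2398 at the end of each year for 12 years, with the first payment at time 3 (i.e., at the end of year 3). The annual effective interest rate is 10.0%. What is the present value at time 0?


PV at time 2 of the 12-year annuity-immediate:
a_n = 2398 * (1-(1+0.1)^(-12))/0.1 = 16339.233
Discount back 2 years to time 0:
PV = 16339.233 * (1+0.1)^(-2)
= 16339.233 * 0.826446
= 13503.4983


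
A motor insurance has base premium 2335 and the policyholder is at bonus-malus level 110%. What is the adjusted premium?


adjusted = base * BM_level / 100
= 2335 * 110 / 100
= 2335 * 1.1
= 2568.5


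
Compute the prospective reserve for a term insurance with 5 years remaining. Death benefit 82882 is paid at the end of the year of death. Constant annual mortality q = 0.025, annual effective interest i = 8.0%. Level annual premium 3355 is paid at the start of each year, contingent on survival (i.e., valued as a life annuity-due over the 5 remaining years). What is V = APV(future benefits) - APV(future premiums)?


v = 1/(1+i) = 0.925926
APV(future benefits) per unit = sum_{k=0}^{4} k_p_x * q * v^(k+1) = 0.095319
APV(future benefits) = 82882 * 0.095319 = 7900.2545
Life annuity-due factor ä_{x:5} = sum_{k=0}^{4} k_p_x * v^k = 4.117794
APV(future premiums) = 3355 * 4.117794 = 13815.1986
V = 7900.2545 - 13815.1986
= -5914.9441


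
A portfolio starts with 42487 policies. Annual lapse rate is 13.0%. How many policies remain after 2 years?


remaining = initial * (1 - lapse)^years
= 42487 * (1 - 0.13)^2
= 42487 * 0.7569
= 32158.4103


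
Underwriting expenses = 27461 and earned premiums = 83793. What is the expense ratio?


Expense ratio = expenses / premiums
= 27461 / 83793
= 0.3277


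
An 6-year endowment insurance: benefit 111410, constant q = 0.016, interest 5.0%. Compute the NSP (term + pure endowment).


Term component = 8713.3752
Pure endowment = 6_p_x * v^6 * benefit = 0.907759 * 0.746215 * 111410 = 75467.3274
NSP = 84180.7026


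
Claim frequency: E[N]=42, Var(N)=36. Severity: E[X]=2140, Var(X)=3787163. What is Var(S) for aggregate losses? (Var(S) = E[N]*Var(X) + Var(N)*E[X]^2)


Var(S) = E[N]*Var(X) + Var(N)*E[X]^2
= 42*3787163 + 36*2140^2
= 159060846 + 164865600
= 3.2393e+08
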